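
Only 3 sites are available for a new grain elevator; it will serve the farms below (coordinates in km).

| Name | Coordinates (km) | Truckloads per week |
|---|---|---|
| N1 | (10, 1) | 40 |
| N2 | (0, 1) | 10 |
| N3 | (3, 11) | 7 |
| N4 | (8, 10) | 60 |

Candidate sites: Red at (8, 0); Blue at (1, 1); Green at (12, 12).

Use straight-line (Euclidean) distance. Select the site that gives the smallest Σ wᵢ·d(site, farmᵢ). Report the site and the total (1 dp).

Red, total 854.6 km

Total weighted distance at each candidate:
  Red (8, 0): total = 854.6
  Blue (1, 1): total = 1125.5
  Green (12, 12): total = 941.7
Minimum is at Red with total 854.6 km.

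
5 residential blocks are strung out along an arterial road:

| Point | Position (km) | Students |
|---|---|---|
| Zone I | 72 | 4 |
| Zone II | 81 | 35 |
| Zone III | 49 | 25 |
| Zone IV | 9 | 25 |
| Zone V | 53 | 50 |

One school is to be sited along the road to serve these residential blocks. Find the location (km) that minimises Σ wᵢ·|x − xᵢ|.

x = 53

For a sum of weighted absolute distances on a line, the optimum is the weighted median (not the mean). Total weight W = 139; half-weight = 69.5.
Sort by position and accumulate weight:
  km 9 (Zone IV, w=25) → cum 25
  km 49 (Zone III, w=25) → cum 50
  km 53 (Zone V, w=50) → cum 100  ≥ 69.5 → median here
  km 72 (Zone I, w=4) → cum 104
  km 81 (Zone II, w=35) → cum 139
Optimal location: km 53.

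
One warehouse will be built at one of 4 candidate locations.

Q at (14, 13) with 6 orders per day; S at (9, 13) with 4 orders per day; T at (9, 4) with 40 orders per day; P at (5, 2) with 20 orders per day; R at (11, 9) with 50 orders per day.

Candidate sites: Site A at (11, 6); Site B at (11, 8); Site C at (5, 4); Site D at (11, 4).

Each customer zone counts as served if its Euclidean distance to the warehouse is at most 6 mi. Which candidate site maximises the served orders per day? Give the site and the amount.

Site B, covering 100

Coverage radius r = 6 mi; a point is covered iff (Δx)²+(Δy)² ≤ 6² = 36.
  Site A (11, 6): covers {T, R} → 90
  Site B (11, 8): covers {Q, S, T, R} → 100
  Site C (5, 4): covers {T, P} → 60
  Site D (11, 4): covers {T, R} → 90
Maximum coverage at Site B: 100 orders per day.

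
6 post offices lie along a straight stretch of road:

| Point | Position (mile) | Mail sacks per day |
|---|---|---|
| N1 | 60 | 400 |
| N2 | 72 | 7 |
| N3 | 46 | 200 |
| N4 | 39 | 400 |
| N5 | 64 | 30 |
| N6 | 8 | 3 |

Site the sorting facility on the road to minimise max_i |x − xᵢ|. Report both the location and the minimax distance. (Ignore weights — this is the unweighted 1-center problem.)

location 40, max distance 32

The 1-center on a line is the midpoint of the two extreme points: leftmost at 8, rightmost at 72.
Optimal location = (8 + 72)/2 = 40; maximum distance = (72 − 8)/2 = 32.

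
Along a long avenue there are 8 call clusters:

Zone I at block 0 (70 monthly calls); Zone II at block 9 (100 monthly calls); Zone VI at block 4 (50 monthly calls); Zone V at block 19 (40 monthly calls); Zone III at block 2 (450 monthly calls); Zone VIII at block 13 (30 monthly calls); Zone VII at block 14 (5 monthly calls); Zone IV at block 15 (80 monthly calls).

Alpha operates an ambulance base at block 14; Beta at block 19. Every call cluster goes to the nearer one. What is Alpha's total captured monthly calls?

The indifferent point is the midpoint (14+19)/2 = 16.5; call clusters left of it (closer to Alpha at 14) go to Alpha, those right go to Beta.
  Zone I at 0 (w=70) → Alpha
  Zone III at 2 (w=450) → Alpha
  Zone VI at 4 (w=50) → Alpha
  Zone II at 9 (w=100) → Alpha
  Zone VIII at 13 (w=30) → Alpha
  Zone VII at 14 (w=5) → Alpha
  Zone IV at 15 (w=80) → Alpha
  Zone V at 19 (w=40) → Beta
Alpha captures 785; Beta captures 40.

785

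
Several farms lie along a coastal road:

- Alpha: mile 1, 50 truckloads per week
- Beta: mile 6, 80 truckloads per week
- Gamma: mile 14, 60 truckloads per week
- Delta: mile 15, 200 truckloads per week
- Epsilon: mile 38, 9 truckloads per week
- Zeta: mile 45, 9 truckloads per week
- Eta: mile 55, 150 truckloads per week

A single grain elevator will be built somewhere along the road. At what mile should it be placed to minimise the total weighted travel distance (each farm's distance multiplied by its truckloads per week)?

x = 15

For a sum of weighted absolute distances on a line, the optimum is the weighted median (not the mean). Total weight W = 558; half-weight = 279.
Sort by position and accumulate weight:
  mile 1 (Alpha, w=50) → cum 50
  mile 6 (Beta, w=80) → cum 130
  mile 14 (Gamma, w=60) → cum 190
  mile 15 (Delta, w=200) → cum 390  ≥ 279 → median here
  mile 38 (Epsilon, w=9) → cum 399
  mile 45 (Zeta, w=9) → cum 408
  mile 55 (Eta, w=150) → cum 558
Optimal location: mile 15.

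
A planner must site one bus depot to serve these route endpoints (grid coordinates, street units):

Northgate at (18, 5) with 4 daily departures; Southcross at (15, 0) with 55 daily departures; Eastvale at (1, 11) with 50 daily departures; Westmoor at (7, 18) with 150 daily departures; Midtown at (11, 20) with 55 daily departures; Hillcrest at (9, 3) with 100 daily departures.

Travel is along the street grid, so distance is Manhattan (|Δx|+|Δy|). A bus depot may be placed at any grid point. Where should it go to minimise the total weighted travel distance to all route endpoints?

Manhattan distance separates: Σwᵢ(|x−xᵢ|+|y−yᵢ|) = Σwᵢ|x−xᵢ| + Σwᵢ|y−yᵢ|, so x and y are optimised independently as 1-D weighted medians.
Total weight W = 414; half = 207.
x-coordinate, sorted with cumulative weight:
  x=1 (Eastvale, w=50) cum 50
  x=7 (Westmoor, w=150) cum 200
  x=9 (Hillcrest, w=100) cum 300  ← median
  x=11 (Midtown, w=55) cum 355
  x=15 (Southcross, w=55) cum 410
  x=18 (Northgate, w=4) cum 414
⇒ x* = 9
y-coordinate, sorted with cumulative weight:
  y=0 (Southcross, w=55) cum 55
  y=3 (Hillcrest, w=100) cum 155
  y=5 (Northgate, w=4) cum 159
  y=11 (Eastvale, w=50) cum 209  ← median
  y=18 (Westmoor, w=150) cum 359
  y=20 (Midtown, w=55) cum 414
⇒ y* = 11

(9, 11)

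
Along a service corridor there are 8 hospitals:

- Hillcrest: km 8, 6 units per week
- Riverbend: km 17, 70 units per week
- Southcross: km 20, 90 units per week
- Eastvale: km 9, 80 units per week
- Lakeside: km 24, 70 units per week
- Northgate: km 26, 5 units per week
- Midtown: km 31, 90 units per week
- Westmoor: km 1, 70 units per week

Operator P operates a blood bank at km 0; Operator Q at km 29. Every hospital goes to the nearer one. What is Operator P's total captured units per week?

The indifferent point is the midpoint (0+29)/2 = 14.5; hospitals left of it (closer to Operator P at 0) go to Operator P, those right go to Operator Q.
  Westmoor at 1 (w=70) → Operator P
  Hillcrest at 8 (w=6) → Operator P
  Eastvale at 9 (w=80) → Operator P
  Riverbend at 17 (w=70) → Operator Q
  Southcross at 20 (w=90) → Operator Q
  Lakeside at 24 (w=70) → Operator Q
  Northgate at 26 (w=5) → Operator Q
  Midtown at 31 (w=90) → Operator Q
Operator P captures 156; Operator Q captures 325.

156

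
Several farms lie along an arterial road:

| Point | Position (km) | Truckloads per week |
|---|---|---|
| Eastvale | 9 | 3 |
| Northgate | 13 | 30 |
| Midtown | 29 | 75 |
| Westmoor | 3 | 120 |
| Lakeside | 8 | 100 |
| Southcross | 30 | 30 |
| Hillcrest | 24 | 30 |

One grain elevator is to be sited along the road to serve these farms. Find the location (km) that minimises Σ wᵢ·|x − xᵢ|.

For a sum of weighted absolute distances on a line, the optimum is the weighted median (not the mean). Total weight W = 388; half-weight = 194.
Sort by position and accumulate weight:
  km 3 (Westmoor, w=120) → cum 120
  km 8 (Lakeside, w=100) → cum 220  ≥ 194 → median here
  km 9 (Eastvale, w=3) → cum 223
  km 13 (Northgate, w=30) → cum 253
  km 24 (Hillcrest, w=30) → cum 283
  km 29 (Midtown, w=75) → cum 358
  km 30 (Southcross, w=30) → cum 388
Optimal location: km 8.

x = 8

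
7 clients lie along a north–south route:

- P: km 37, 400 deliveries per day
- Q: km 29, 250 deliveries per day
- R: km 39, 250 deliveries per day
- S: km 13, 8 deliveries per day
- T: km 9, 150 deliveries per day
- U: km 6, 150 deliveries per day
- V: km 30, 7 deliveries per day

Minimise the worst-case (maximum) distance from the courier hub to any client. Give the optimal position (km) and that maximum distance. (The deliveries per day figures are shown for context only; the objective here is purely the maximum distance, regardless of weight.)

The 1-center on a line is the midpoint of the two extreme points: leftmost at 6, rightmost at 39.
Optimal location = (6 + 39)/2 = 22.5; maximum distance = (39 − 6)/2 = 16.5.

location 22.5, max distance 16.5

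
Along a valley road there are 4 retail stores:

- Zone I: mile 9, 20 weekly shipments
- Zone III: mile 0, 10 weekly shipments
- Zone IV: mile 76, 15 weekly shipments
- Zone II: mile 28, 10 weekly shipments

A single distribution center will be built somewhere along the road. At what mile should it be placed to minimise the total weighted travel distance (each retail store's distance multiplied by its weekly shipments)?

For a sum of weighted absolute distances on a line, the optimum is the weighted median (not the mean). Total weight W = 55; half-weight = 27.5.
Sort by position and accumulate weight:
  mile 0 (Zone III, w=10) → cum 10
  mile 9 (Zone I, w=20) → cum 30  ≥ 27.5 → median here
  mile 28 (Zone II, w=10) → cum 40
  mile 76 (Zone IV, w=15) → cum 55
Optimal location: mile 9.

x = 9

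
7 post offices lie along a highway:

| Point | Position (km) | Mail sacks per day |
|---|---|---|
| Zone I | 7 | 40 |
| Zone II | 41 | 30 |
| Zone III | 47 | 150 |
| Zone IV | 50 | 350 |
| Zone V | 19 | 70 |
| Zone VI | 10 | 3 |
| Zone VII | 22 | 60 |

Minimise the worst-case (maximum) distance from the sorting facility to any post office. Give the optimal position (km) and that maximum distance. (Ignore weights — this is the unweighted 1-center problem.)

location 28.5, max distance 21.5

The 1-center on a line is the midpoint of the two extreme points: leftmost at 7, rightmost at 50.
Optimal location = (7 + 50)/2 = 28.5; maximum distance = (50 − 7)/2 = 21.5.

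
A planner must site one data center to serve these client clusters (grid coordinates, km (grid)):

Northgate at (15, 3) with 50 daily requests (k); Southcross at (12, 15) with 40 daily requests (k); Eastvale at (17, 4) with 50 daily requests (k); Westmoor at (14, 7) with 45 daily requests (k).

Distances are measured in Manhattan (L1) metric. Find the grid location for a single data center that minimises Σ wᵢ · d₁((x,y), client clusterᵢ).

Manhattan distance separates: Σwᵢ(|x−xᵢ|+|y−yᵢ|) = Σwᵢ|x−xᵢ| + Σwᵢ|y−yᵢ|, so x and y are optimised independently as 1-D weighted medians.
Total weight W = 185; half = 92.5.
x-coordinate, sorted with cumulative weight:
  x=12 (Southcross, w=40) cum 40
  x=14 (Westmoor, w=45) cum 85
  x=15 (Northgate, w=50) cum 135  ← median
  x=17 (Eastvale, w=50) cum 185
⇒ x* = 15
y-coordinate, sorted with cumulative weight:
  y=3 (Northgate, w=50) cum 50
  y=4 (Eastvale, w=50) cum 100  ← median
  y=7 (Westmoor, w=45) cum 145
  y=15 (Southcross, w=40) cum 185
⇒ y* = 4

(15, 4)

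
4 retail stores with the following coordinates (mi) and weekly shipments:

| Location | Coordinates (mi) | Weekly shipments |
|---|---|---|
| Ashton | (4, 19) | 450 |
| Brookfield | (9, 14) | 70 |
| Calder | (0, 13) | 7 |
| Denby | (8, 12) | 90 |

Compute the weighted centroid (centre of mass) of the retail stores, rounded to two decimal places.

The minimiser of Σwᵢ‖p−pᵢ‖² is the weighted centroid p* = (Σwᵢpᵢ)/(Σwᵢ).
Σwᵢ = 617.
Σwᵢxᵢ = 450·4 + 70·9 + 7·0 + 90·8 = 3150.
Σwᵢyᵢ = 450·19 + 70·14 + 7·13 + 90·12 = 10701.
x* = 3150/617 = 5.11, y* = 10701/617 = 17.34.

(5.11, 17.34)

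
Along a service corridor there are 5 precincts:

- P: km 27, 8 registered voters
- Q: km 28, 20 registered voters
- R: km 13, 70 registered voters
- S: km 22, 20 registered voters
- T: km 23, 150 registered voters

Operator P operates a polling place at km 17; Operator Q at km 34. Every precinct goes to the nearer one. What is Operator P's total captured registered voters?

The indifferent point is the midpoint (17+34)/2 = 25.5; precincts left of it (closer to Operator P at 17) go to Operator P, those right go to Operator Q.
  R at 13 (w=70) → Operator P
  S at 22 (w=20) → Operator P
  T at 23 (w=150) → Operator P
  P at 27 (w=8) → Operator Q
  Q at 28 (w=20) → Operator Q
Operator P captures 240; Operator Q captures 28.

240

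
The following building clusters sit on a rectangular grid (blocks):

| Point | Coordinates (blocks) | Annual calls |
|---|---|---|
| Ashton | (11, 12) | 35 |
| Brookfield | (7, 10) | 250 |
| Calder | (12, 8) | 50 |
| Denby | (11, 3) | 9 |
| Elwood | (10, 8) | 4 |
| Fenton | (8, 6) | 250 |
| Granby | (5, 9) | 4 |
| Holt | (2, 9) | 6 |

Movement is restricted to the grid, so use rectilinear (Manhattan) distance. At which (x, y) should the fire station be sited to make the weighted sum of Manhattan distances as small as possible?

(8, 8)

Manhattan distance separates: Σwᵢ(|x−xᵢ|+|y−yᵢ|) = Σwᵢ|x−xᵢ| + Σwᵢ|y−yᵢ|, so x and y are optimised independently as 1-D weighted medians.
Total weight W = 608; half = 304.
x-coordinate, sorted with cumulative weight:
  x=2 (Holt, w=6) cum 6
  x=5 (Granby, w=4) cum 10
  x=7 (Brookfield, w=250) cum 260
  x=8 (Fenton, w=250) cum 510  ← median
  x=10 (Elwood, w=4) cum 514
  x=11 (Ashton, w=35) cum 549
  x=11 (Denby, w=9) cum 558
  x=12 (Calder, w=50) cum 608
⇒ x* = 8
y-coordinate, sorted with cumulative weight:
  y=3 (Denby, w=9) cum 9
  y=6 (Fenton, w=250) cum 259
  y=8 (Calder, w=50) cum 309  ← median
  y=8 (Elwood, w=4) cum 313
  y=9 (Granby, w=4) cum 317
  y=9 (Holt, w=6) cum 323
  y=10 (Brookfield, w=250) cum 573
  y=12 (Ashton, w=35) cum 608
⇒ y* = 8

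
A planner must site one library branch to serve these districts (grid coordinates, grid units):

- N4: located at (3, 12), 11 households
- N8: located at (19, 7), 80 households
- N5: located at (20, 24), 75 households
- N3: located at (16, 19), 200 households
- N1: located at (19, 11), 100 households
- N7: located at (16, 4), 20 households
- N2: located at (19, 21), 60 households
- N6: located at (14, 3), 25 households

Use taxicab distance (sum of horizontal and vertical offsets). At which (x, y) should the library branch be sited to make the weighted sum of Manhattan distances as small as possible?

(19, 19)

Manhattan distance separates: Σwᵢ(|x−xᵢ|+|y−yᵢ|) = Σwᵢ|x−xᵢ| + Σwᵢ|y−yᵢ|, so x and y are optimised independently as 1-D weighted medians.
Total weight W = 571; half = 285.5.
x-coordinate, sorted with cumulative weight:
  x=3 (N4, w=11) cum 11
  x=14 (N6, w=25) cum 36
  x=16 (N3, w=200) cum 236
  x=16 (N7, w=20) cum 256
  x=19 (N8, w=80) cum 336  ← median
  x=19 (N1, w=100) cum 436
  x=19 (N2, w=60) cum 496
  x=20 (N5, w=75) cum 571
⇒ x* = 19
y-coordinate, sorted with cumulative weight:
  y=3 (N6, w=25) cum 25
  y=4 (N7, w=20) cum 45
  y=7 (N8, w=80) cum 125
  y=11 (N1, w=100) cum 225
  y=12 (N4, w=11) cum 236
  y=19 (N3, w=200) cum 436  ← median
  y=21 (N2, w=60) cum 496
  y=24 (N5, w=75) cum 571
⇒ y* = 19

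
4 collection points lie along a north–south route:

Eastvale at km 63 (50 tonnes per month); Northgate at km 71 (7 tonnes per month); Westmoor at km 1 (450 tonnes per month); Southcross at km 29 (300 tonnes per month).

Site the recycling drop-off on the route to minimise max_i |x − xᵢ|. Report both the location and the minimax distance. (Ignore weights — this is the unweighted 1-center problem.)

location 36, max distance 35

The 1-center on a line is the midpoint of the two extreme points: leftmost at 1, rightmost at 71.
Optimal location = (1 + 71)/2 = 36; maximum distance = (71 − 1)/2 = 35.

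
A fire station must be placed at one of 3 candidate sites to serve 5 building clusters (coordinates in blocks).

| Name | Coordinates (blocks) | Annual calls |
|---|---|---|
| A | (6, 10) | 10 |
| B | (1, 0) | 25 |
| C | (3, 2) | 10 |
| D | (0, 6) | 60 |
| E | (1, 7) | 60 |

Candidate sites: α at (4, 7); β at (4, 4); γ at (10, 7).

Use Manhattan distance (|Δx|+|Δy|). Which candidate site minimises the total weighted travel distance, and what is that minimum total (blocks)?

α, total 840 blocks

Total weighted distance at each candidate:
  α (4, 7): total = 840
  β (4, 4): total = 1005
  γ (10, 7): total = 1790
Minimum is at α with total 840 blocks.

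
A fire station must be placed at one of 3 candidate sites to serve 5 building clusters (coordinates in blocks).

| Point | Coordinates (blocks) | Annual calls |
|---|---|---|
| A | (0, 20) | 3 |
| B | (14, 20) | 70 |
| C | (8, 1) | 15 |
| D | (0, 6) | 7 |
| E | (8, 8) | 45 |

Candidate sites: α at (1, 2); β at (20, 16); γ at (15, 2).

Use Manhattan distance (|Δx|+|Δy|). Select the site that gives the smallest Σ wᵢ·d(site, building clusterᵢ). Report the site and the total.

Total weighted distance at each candidate:
  α (1, 2): total = 2967
  β (20, 16): total = 2287
  γ (15, 2): total = 2267
Minimum is at γ with total 2267 blocks.

γ, total 2267 blocks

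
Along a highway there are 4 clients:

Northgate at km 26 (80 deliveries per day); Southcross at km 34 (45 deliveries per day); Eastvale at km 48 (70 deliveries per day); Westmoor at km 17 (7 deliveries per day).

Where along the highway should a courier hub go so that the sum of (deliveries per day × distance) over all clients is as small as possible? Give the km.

For a sum of weighted absolute distances on a line, the optimum is the weighted median (not the mean). Total weight W = 202; half-weight = 101.
Sort by position and accumulate weight:
  km 17 (Westmoor, w=7) → cum 7
  km 26 (Northgate, w=80) → cum 87
  km 34 (Southcross, w=45) → cum 132  ≥ 101 → median here
  km 48 (Eastvale, w=70) → cum 202
Optimal location: km 34.

x = 34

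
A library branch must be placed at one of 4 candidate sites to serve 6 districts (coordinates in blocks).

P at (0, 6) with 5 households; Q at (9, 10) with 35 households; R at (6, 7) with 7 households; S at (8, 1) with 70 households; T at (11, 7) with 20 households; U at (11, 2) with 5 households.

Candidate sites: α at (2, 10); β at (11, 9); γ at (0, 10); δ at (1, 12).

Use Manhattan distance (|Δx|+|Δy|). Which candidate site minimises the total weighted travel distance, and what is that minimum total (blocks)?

Total weighted distance at each candidate:
  α (2, 10): total = 1699
  β (11, 9): total = 1069
  γ (0, 10): total = 1963
  δ (1, 12): total = 2115
Minimum is at β with total 1069 blocks.

β, total 1069 blocks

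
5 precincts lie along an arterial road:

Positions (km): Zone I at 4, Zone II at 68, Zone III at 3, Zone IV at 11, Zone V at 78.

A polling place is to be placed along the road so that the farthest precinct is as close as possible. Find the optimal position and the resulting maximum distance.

The 1-center on a line is the midpoint of the two extreme points: leftmost at 3, rightmost at 78.
Optimal location = (3 + 78)/2 = 40.5; maximum distance = (78 − 3)/2 = 37.5.

location 40.5, max distance 37.5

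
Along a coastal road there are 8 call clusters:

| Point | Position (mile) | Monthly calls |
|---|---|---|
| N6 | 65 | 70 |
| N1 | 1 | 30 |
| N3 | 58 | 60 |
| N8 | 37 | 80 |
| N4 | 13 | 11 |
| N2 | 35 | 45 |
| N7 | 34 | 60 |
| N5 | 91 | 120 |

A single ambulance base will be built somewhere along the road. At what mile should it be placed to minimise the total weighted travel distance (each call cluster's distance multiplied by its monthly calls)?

x = 58

For a sum of weighted absolute distances on a line, the optimum is the weighted median (not the mean). Total weight W = 476; half-weight = 238.
Sort by position and accumulate weight:
  mile 1 (N1, w=30) → cum 30
  mile 13 (N4, w=11) → cum 41
  mile 34 (N7, w=60) → cum 101
  mile 35 (N2, w=45) → cum 146
  mile 37 (N8, w=80) → cum 226
  mile 58 (N3, w=60) → cum 286  ≥ 238 → median here
  mile 65 (N6, w=70) → cum 356
  mile 91 (N5, w=120) → cum 476
Optimal location: mile 58.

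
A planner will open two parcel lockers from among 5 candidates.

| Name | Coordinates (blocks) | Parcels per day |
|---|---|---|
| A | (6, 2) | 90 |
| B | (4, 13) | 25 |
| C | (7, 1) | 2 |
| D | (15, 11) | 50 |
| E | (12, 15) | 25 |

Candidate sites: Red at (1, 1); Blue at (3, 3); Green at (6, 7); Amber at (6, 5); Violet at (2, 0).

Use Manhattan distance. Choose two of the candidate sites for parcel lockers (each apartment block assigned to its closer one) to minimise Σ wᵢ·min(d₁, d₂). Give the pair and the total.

{Green, Amber}, total 1480

Evaluate every pair (each demand assigned to the nearer of the two):
  {Green, Amber}: total = 1480
  {Blue, Green}: total = 1572
  {Red, Green}: total = 1662
  {Green, Violet}: total = 1662
  {Red, Amber}: total = 1680
  {Blue, Amber}: total = 1680
  {Amber, Violet}: total = 1680
  {Red, Blue}: total = 2172
  {Blue, Violet}: total = 2172
  {Red, Violet}: total = 2752
Best pair: {Green, Amber} with total 1480.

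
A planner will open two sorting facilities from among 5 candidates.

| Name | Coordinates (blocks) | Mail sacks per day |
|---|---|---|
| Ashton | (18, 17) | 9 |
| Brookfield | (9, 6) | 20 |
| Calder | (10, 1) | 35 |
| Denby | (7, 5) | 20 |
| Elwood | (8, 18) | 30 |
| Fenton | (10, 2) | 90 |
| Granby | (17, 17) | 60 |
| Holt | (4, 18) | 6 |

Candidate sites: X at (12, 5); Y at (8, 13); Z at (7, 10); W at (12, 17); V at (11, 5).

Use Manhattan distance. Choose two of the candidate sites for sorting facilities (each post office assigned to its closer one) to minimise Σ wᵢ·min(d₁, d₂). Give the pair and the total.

{W, V}, total 1233

Evaluate every pair (each demand assigned to the nearer of the two):
  {W, V}: total = 1233
  {X, W}: total = 1398
  {Y, V}: total = 1785
  {X, Y}: total = 1950
  {Z, W}: total = 2188
  {Z, V}: total = 2193
  {X, Z}: total = 2358
  {X, V}: total = 2457
  {Y, W}: total = 2558
  {Y, Z}: total = 2740
Best pair: {W, V} with total 1233.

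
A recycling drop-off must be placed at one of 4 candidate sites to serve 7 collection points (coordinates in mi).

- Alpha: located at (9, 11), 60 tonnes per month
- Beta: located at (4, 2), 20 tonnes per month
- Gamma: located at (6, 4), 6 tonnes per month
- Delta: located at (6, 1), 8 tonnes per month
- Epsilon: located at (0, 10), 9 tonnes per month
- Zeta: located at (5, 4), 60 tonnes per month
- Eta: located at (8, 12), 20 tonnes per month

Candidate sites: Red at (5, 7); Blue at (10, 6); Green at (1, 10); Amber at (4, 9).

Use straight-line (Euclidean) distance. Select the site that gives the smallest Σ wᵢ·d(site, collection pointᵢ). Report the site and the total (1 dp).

Red, total 858.1 mi

Total weighted distance at each candidate:
  Red (5, 7): total = 858.1
  Blue (10, 6): total = 1074.8
  Green (1, 10): total = 1371.1
  Amber (4, 9): total = 1004.4
Minimum is at Red with total 858.1 mi.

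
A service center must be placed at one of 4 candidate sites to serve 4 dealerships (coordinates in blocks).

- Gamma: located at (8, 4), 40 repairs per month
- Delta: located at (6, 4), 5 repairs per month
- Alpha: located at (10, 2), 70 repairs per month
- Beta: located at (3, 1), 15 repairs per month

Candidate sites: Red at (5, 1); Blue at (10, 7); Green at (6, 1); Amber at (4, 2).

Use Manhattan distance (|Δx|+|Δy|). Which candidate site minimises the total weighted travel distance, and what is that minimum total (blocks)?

Green, total 610 blocks

Total weighted distance at each candidate:
  Red (5, 1): total = 710
  Blue (10, 7): total = 780
  Green (6, 1): total = 610
  Amber (4, 2): total = 710
Minimum is at Green with total 610 blocks.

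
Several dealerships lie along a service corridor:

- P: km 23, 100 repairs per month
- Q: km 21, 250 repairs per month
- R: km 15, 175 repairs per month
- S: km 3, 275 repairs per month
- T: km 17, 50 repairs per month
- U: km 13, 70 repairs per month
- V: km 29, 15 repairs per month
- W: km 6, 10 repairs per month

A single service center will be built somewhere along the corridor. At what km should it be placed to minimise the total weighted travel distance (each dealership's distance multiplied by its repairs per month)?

x = 15

For a sum of weighted absolute distances on a line, the optimum is the weighted median (not the mean). Total weight W = 945; half-weight = 472.5.
Sort by position and accumulate weight:
  km 3 (S, w=275) → cum 275
  km 6 (W, w=10) → cum 285
  km 13 (U, w=70) → cum 355
  km 15 (R, w=175) → cum 530  ≥ 472.5 → median here
  km 17 (T, w=50) → cum 580
  km 21 (Q, w=250) → cum 830
  km 23 (P, w=100) → cum 930
  km 29 (V, w=15) → cum 945
Optimal location: km 15.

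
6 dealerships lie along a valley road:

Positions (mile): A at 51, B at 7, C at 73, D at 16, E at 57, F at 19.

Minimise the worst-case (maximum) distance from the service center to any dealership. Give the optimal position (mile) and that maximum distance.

The 1-center on a line is the midpoint of the two extreme points: leftmost at 7, rightmost at 73.
Optimal location = (7 + 73)/2 = 40; maximum distance = (73 − 7)/2 = 33.

location 40, max distance 33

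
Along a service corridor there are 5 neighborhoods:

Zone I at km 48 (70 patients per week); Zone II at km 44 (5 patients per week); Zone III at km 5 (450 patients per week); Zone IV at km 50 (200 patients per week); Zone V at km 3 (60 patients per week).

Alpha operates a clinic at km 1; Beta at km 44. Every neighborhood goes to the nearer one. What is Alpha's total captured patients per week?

The indifferent point is the midpoint (1+44)/2 = 22.5; neighborhoods left of it (closer to Alpha at 1) go to Alpha, those right go to Beta.
  Zone V at 3 (w=60) → Alpha
  Zone III at 5 (w=450) → Alpha
  Zone II at 44 (w=5) → Beta
  Zone I at 48 (w=70) → Beta
  Zone IV at 50 (w=200) → Beta
Alpha captures 510; Beta captures 275.

510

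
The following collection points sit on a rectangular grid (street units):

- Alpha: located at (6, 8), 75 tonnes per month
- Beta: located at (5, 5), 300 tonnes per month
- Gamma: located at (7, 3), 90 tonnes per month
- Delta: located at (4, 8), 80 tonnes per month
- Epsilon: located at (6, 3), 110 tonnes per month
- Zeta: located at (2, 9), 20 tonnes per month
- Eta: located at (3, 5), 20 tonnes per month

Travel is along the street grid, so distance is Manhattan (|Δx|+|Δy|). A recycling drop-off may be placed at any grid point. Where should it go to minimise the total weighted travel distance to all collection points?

(5, 5)

Manhattan distance separates: Σwᵢ(|x−xᵢ|+|y−yᵢ|) = Σwᵢ|x−xᵢ| + Σwᵢ|y−yᵢ|, so x and y are optimised independently as 1-D weighted medians.
Total weight W = 695; half = 347.5.
x-coordinate, sorted with cumulative weight:
  x=2 (Zeta, w=20) cum 20
  x=3 (Eta, w=20) cum 40
  x=4 (Delta, w=80) cum 120
  x=5 (Beta, w=300) cum 420  ← median
  x=6 (Alpha, w=75) cum 495
  x=6 (Epsilon, w=110) cum 605
  x=7 (Gamma, w=90) cum 695
⇒ x* = 5
y-coordinate, sorted with cumulative weight:
  y=3 (Gamma, w=90) cum 90
  y=3 (Epsilon, w=110) cum 200
  y=5 (Beta, w=300) cum 500  ← median
  y=5 (Eta, w=20) cum 520
  y=8 (Alpha, w=75) cum 595
  y=8 (Delta, w=80) cum 675
  y=9 (Zeta, w=20) cum 695
⇒ y* = 5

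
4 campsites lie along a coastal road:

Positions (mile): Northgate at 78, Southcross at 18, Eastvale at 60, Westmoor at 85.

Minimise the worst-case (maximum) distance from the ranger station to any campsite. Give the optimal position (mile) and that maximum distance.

The 1-center on a line is the midpoint of the two extreme points: leftmost at 18, rightmost at 85.
Optimal location = (18 + 85)/2 = 51.5; maximum distance = (85 − 18)/2 = 33.5.

location 51.5, max distance 33.5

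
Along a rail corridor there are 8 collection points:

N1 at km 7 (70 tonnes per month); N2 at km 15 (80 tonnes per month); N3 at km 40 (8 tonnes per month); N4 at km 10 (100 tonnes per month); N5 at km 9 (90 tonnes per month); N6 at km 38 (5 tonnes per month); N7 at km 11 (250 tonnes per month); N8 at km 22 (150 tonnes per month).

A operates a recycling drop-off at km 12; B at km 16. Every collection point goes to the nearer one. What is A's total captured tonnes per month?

The indifferent point is the midpoint (12+16)/2 = 14; collection points left of it (closer to A at 12) go to A, those right go to B.
  N1 at 7 (w=70) → A
  N5 at 9 (w=90) → A
  N4 at 10 (w=100) → A
  N7 at 11 (w=250) → A
  N2 at 15 (w=80) → B
  N8 at 22 (w=150) → B
  N6 at 38 (w=5) → B
  N3 at 40 (w=8) → B
A captures 510; B captures 243.

510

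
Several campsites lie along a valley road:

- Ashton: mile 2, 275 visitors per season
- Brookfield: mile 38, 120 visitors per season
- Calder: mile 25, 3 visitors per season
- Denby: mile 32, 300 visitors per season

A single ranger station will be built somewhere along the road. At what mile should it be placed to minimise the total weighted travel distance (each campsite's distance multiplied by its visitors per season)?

x = 32

For a sum of weighted absolute distances on a line, the optimum is the weighted median (not the mean). Total weight W = 698; half-weight = 349.
Sort by position and accumulate weight:
  mile 2 (Ashton, w=275) → cum 275
  mile 25 (Calder, w=3) → cum 278
  mile 32 (Denby, w=300) → cum 578  ≥ 349 → median here
  mile 38 (Brookfield, w=120) → cum 698
Optimal location: mile 32.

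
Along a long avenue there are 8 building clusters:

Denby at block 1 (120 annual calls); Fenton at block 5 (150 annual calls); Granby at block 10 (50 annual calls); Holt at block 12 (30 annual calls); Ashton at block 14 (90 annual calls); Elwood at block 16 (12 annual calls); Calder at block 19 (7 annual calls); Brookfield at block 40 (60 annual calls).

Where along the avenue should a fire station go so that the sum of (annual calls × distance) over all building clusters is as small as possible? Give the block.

For a sum of weighted absolute distances on a line, the optimum is the weighted median (not the mean). Total weight W = 519; half-weight = 259.5.
Sort by position and accumulate weight:
  block 1 (Denby, w=120) → cum 120
  block 5 (Fenton, w=150) → cum 270  ≥ 259.5 → median here
  block 10 (Granby, w=50) → cum 320
  block 12 (Holt, w=30) → cum 350
  block 14 (Ashton, w=90) → cum 440
  block 16 (Elwood, w=12) → cum 452
  block 19 (Calder, w=7) → cum 459
  block 40 (Brookfield, w=60) → cum 519
Optimal location: block 5.

x = 5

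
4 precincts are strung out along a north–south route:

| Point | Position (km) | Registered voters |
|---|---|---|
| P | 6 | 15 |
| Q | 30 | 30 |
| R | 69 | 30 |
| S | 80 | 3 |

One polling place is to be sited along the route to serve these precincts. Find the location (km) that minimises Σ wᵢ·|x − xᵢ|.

For a sum of weighted absolute distances on a line, the optimum is the weighted median (not the mean). Total weight W = 78; half-weight = 39.
Sort by position and accumulate weight:
  km 6 (P, w=15) → cum 15
  km 30 (Q, w=30) → cum 45  ≥ 39 → median here
  km 69 (R, w=30) → cum 75
  km 80 (S, w=3) → cum 78
Optimal location: km 30.

x = 30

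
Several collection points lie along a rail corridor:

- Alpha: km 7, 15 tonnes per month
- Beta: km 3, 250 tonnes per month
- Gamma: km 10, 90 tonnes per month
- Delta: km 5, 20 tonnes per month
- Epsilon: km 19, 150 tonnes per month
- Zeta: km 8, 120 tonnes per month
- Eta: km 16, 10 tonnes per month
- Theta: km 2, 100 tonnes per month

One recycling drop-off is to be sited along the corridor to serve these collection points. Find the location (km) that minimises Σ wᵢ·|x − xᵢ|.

For a sum of weighted absolute distances on a line, the optimum is the weighted median (not the mean). Total weight W = 755; half-weight = 377.5.
Sort by position and accumulate weight:
  km 2 (Theta, w=100) → cum 100
  km 3 (Beta, w=250) → cum 350
  km 5 (Delta, w=20) → cum 370
  km 7 (Alpha, w=15) → cum 385  ≥ 377.5 → median here
  km 8 (Zeta, w=120) → cum 505
  km 10 (Gamma, w=90) → cum 595
  km 16 (Eta, w=10) → cum 605
  km 19 (Epsilon, w=150) → cum 755
Optimal location: km 7.

x = 7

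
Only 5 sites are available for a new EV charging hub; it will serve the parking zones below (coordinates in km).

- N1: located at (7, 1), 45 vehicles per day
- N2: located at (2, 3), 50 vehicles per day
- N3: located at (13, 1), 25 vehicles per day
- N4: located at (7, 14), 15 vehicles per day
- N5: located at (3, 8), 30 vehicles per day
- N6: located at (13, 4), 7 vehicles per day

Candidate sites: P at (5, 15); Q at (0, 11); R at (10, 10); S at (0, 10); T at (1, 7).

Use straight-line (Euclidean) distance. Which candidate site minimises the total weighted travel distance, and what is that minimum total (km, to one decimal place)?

Total weighted distance at each candidate:
  P (5, 15): total = 2005.1
  Q (0, 11): total = 1716.5
  R (10, 10): total = 1535.9
  S (0, 10): total = 1601.7
  T (1, 7): total = 1215.4
Minimum is at T with total 1215.4 km.

T, total 1215.4 km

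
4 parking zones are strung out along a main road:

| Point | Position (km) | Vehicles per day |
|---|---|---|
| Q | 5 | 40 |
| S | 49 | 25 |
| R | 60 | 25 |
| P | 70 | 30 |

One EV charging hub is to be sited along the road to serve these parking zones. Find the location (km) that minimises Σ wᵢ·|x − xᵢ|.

x = 49

For a sum of weighted absolute distances on a line, the optimum is the weighted median (not the mean). Total weight W = 120; half-weight = 60.
Sort by position and accumulate weight:
  km 5 (Q, w=40) → cum 40
  km 49 (S, w=25) → cum 65  ≥ 60 → median here
  km 60 (R, w=25) → cum 90
  km 70 (P, w=30) → cum 120
Optimal location: km 49.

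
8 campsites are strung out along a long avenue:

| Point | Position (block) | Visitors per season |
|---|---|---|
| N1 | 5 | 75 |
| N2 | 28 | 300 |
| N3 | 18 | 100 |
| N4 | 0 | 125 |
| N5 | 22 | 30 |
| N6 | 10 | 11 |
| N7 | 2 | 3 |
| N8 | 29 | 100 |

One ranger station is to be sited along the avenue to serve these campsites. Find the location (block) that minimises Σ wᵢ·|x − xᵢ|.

For a sum of weighted absolute distances on a line, the optimum is the weighted median (not the mean). Total weight W = 744; half-weight = 372.
Sort by position and accumulate weight:
  block 0 (N4, w=125) → cum 125
  block 2 (N7, w=3) → cum 128
  block 5 (N1, w=75) → cum 203
  block 10 (N6, w=11) → cum 214
  block 18 (N3, w=100) → cum 314
  block 22 (N5, w=30) → cum 344
  block 28 (N2, w=300) → cum 644  ≥ 372 → median here
  block 29 (N8, w=100) → cum 744
Optimal location: block 28.

x = 28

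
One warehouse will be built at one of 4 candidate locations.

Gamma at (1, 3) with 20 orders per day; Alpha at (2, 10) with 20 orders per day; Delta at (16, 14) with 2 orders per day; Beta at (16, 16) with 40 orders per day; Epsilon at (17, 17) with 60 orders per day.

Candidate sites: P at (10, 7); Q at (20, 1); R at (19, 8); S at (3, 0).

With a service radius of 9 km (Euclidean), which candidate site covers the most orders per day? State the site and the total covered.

Coverage radius r = 9 km; a point is covered iff (Δx)²+(Δy)² ≤ 9² = 81.
  P (10, 7): covers {Alpha} → 20
  Q (20, 1): covers {none} → 0
  R (19, 8): covers {Delta, Beta} → 42
  S (3, 0): covers {Gamma} → 20
Maximum coverage at R: 42 orders per day.

R, covering 42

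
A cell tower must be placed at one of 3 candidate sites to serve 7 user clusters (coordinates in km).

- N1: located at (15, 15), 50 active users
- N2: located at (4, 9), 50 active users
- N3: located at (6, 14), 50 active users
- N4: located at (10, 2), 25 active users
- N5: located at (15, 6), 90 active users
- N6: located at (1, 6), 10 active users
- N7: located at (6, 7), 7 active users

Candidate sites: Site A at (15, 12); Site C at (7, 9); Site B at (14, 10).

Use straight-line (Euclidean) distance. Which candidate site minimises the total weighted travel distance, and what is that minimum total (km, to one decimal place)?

Total weighted distance at each candidate:
  Site A (15, 12): total = 2225.0
  Site C (7, 9): total = 1947.0
  Site B (14, 10): total = 1995.2
Minimum is at Site C with total 1947.0 km.

Site C, total 1947.0 km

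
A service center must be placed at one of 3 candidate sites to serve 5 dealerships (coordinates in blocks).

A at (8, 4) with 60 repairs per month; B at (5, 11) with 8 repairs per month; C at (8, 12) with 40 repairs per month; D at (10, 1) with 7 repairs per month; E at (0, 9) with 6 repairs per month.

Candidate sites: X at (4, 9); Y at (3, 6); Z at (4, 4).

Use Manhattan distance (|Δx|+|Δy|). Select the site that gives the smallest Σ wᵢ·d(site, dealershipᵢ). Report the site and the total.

Z, total 901 blocks

Total weighted distance at each candidate:
  X (4, 9): total = 966
  Y (3, 6): total = 1036
  Z (4, 4): total = 901
Minimum is at Z with total 901 blocks.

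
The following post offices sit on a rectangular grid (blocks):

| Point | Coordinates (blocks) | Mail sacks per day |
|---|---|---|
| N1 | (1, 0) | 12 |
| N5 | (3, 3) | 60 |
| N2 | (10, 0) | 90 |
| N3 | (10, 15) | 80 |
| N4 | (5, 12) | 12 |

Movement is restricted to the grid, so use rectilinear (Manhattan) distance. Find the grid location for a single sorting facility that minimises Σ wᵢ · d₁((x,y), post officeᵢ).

(10, 3)

Manhattan distance separates: Σwᵢ(|x−xᵢ|+|y−yᵢ|) = Σwᵢ|x−xᵢ| + Σwᵢ|y−yᵢ|, so x and y are optimised independently as 1-D weighted medians.
Total weight W = 254; half = 127.
x-coordinate, sorted with cumulative weight:
  x=1 (N1, w=12) cum 12
  x=3 (N5, w=60) cum 72
  x=5 (N4, w=12) cum 84
  x=10 (N2, w=90) cum 174  ← median
  x=10 (N3, w=80) cum 254
⇒ x* = 10
y-coordinate, sorted with cumulative weight:
  y=0 (N1, w=12) cum 12
  y=0 (N2, w=90) cum 102
  y=3 (N5, w=60) cum 162  ← median
  y=12 (N4, w=12) cum 174
  y=15 (N3, w=80) cum 254
⇒ y* = 3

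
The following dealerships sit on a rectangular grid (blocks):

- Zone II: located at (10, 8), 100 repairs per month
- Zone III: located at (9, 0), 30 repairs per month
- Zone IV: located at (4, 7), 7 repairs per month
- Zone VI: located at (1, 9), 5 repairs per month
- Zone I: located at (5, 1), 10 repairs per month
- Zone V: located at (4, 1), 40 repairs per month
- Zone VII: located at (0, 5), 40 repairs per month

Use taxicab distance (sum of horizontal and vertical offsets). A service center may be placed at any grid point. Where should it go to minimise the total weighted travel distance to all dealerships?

Manhattan distance separates: Σwᵢ(|x−xᵢ|+|y−yᵢ|) = Σwᵢ|x−xᵢ| + Σwᵢ|y−yᵢ|, so x and y are optimised independently as 1-D weighted medians.
Total weight W = 232; half = 116.
x-coordinate, sorted with cumulative weight:
  x=0 (Zone VII, w=40) cum 40
  x=1 (Zone VI, w=5) cum 45
  x=4 (Zone IV, w=7) cum 52
  x=4 (Zone V, w=40) cum 92
  x=5 (Zone I, w=10) cum 102
  x=9 (Zone III, w=30) cum 132  ← median
  x=10 (Zone II, w=100) cum 232
⇒ x* = 9
y-coordinate, sorted with cumulative weight:
  y=0 (Zone III, w=30) cum 30
  y=1 (Zone I, w=10) cum 40
  y=1 (Zone V, w=40) cum 80
  y=5 (Zone VII, w=40) cum 120  ← median
  y=7 (Zone IV, w=7) cum 127
  y=8 (Zone II, w=100) cum 227
  y=9 (Zone VI, w=5) cum 232
⇒ y* = 5

(9, 5)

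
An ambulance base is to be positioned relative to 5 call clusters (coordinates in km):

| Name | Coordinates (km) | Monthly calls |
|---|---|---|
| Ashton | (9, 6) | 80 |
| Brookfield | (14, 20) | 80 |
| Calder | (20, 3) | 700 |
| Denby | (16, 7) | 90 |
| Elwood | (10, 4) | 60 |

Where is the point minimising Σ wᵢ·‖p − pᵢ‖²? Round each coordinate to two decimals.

The minimiser of Σwᵢ‖p−pᵢ‖² is the weighted centroid p* = (Σwᵢpᵢ)/(Σwᵢ).
Σwᵢ = 1010.
Σwᵢxᵢ = 80·9 + 80·14 + 700·20 + 90·16 + 60·10 = 17880.
Σwᵢyᵢ = 80·6 + 80·20 + 700·3 + 90·7 + 60·4 = 5050.
x* = 17880/1010 = 17.70, y* = 5050/1010 = 5.00.

(17.70, 5.00)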